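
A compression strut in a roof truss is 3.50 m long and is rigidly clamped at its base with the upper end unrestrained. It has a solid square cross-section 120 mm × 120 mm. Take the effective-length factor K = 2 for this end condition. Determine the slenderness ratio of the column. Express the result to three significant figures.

I = a⁴/12 = 120⁴/12 = 1.728×10^7 mm⁴
A = 1.440×10^4 mm²;  r_min = √(I/A) = √(1.728×10^7/1.440×10^4) = 34.64 mm
L_e = K·L = 2 × 3.50 m = 7.000 m = 7000.0 mm
λ = L_e / r_min = 7000.0 / 34.64 = 202

λ ≈ 202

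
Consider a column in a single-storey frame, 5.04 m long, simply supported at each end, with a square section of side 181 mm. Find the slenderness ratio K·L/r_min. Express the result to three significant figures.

For a square r = a/√12 = 181/√12 = 52.25 mm
L_e = K·L = 1 × 5.04 m = 5.040 m = 5040.0 mm
λ = L_e / r_min = 5040.0 / 52.25 = 96.5

λ ≈ 96.5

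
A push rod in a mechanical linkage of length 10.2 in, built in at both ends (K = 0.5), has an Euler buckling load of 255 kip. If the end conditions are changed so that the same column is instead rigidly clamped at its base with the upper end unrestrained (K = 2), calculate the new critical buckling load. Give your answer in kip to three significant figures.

P_cr ≈ 15.9 kip

P_cr ∝ 1/K², so P_cr,new = P_cr,old × (K_old/K_new)² = 255 × (0.5/2)²
= 255 × 0.06250 = 15.9 kip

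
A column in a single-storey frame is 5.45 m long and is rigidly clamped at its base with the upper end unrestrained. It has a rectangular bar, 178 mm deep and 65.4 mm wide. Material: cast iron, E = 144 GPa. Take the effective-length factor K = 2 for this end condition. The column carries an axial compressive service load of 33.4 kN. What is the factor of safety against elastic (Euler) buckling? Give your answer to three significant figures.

n ≈ 1.49

Buckling occurs about the weak axis: I_min = h·b³/12 with b = 65.4 mm (the shorter side).
I_min = 178×65.4³/12 = 4.149×10^6 mm⁴
I = 4.149×10^6 mm⁴ = 4.149×10^-6 m⁴
Effective length L_e = K·L = 2 × 5.45 = 10.90 m
P_cr = π²EI / L_e² = π² × 144×10⁹ × 4.149×10^-6 / 10.90² = 4.963×10^4 N
Factor of safety n = P_cr / P = 49.634 / 33.4 = 1.49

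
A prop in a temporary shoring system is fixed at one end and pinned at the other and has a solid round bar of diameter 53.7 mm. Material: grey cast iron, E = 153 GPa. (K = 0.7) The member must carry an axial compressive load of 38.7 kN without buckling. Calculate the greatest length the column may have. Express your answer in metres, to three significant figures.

I = πd⁴/64 = π×53.7⁴/64 = 4.082×10^5 mm⁴
I = 4.082×10^-7 m⁴
At the buckling limit P_cr = P = 3.870×10^4 N
From P_cr = π²EI/(K·L)²:  L = (1/K)·√(π²EI/P_cr) = (1/0.7)·√(π²×1.53×10^11×4.082×10^-7/3.870×10^4)
L = 5.70 m

L_max ≈ 5.70 m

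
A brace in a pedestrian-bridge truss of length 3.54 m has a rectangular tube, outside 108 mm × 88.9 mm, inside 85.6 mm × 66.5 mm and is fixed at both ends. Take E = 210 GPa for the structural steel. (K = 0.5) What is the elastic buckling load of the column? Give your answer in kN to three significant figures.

Weak-axis I_min = (h_o·b_o³ − h_i·b_i³)/12 with b_o = 88.9, b_i = 66.50 mm (shorter outer/inner sides).
I_min = (108×88.9³ − 85.60×66.50³)/12 = 4.226×10^6 mm⁴
I = 4.226×10^6 mm⁴ = 4.226×10^-6 m⁴
Effective length L_e = K·L = 0.5 × 3.54 = 1.770 m
P_cr = π²EI / L_e² = π² × 210×10⁹ × 4.226×10^-6 / 1.770² = 2.796×10^6 N

P_cr ≈ 2800 kN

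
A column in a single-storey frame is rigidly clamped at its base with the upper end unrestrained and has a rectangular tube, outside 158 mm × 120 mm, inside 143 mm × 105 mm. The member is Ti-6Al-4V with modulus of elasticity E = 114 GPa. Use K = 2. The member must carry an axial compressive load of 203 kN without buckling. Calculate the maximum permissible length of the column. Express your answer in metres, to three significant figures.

Weak-axis I_min = (h_o·b_o³ − h_i·b_i³)/12 with b_o = 120, b_i = 105.0 mm (shorter outer/inner sides).
I_min = (158×120³ − 143.0×105.0³)/12 = 8.957×10^6 mm⁴
I = 8.957×10^-6 m⁴
At the buckling limit P_cr = P = 2.030×10^5 N
From P_cr = π²EI/(K·L)²:  L = (1/K)·√(π²EI/P_cr) = (1/2)·√(π²×1.14×10^11×8.957×10^-6/2.030×10^5)
L = 3.52 m

L_max ≈ 3.52 m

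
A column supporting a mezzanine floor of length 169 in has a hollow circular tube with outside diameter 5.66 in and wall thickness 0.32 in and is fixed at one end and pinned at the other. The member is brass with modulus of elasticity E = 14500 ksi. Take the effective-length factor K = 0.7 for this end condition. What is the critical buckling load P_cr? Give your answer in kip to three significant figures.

P_cr ≈ 196 kip

Inner diameter d_i = 5.66 − 2×0.32 = 5.020 in
I = π(d_o⁴ − d_i⁴)/64 = π(5.66⁴ − 5.020⁴)/64 = 19.20 in⁴
Effective length L_e = K·L = 0.7 × 169 = 118.3 in
P_cr = π²EI / L_e² = π² × 14500×10³ × 19.20 / 118.3² = 1.964×10^5 lb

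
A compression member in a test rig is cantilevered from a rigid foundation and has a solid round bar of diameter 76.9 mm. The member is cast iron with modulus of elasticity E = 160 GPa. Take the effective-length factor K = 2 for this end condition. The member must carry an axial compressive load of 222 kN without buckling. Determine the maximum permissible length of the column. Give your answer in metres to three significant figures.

I = πd⁴/64 = π×76.9⁴/64 = 1.717×10^6 mm⁴
I = 1.717×10^-6 m⁴
At the buckling limit P_cr = P = 2.220×10^5 N
From P_cr = π²EI/(K·L)²:  L = (1/K)·√(π²EI/P_cr) = (1/2)·√(π²×1.60×10^11×1.717×10^-6/2.220×10^5)
L = 1.75 m

L_max ≈ 1.75 m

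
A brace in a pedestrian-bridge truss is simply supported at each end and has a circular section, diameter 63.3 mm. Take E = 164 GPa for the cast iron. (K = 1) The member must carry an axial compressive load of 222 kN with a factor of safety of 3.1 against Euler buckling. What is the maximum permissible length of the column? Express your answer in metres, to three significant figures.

L_max ≈ 1.36 m

I = πd⁴/64 = π×63.3⁴/64 = 7.881×10^5 mm⁴
I = 7.881×10^-7 m⁴
Required critical load P_cr = n·P = 3.1 × 222 = 688.2 kN = 6.882×10^5 N
From P_cr = π²EI/(K·L)²:  L = (1/K)·√(π²EI/P_cr) = (1/1)·√(π²×1.64×10^11×7.881×10^-7/6.882×10^5)
L = 1.36 m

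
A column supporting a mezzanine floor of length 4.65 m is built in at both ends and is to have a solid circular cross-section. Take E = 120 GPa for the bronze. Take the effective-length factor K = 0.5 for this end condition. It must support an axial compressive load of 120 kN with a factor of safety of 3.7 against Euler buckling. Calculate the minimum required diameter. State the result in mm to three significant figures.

d ≈ 80.2 mm

Required P_cr = n·P = 3.7 × 120 = 444.0 kN
L_e = K·L = 0.5 × 4.65 = 2.325 m
Required I = P_cr·L_e²/(π²E) = 4.440×10^5 × 2.325² / (π² × 1.20×10^11) = 2.027×10^-6 m⁴
I_req = 2.027×10^6 mm⁴
Solid circle: I = πd⁴/64  ⇒  d = (64I/π)^(1/4) = (64×2.027×10^6/π)^(1/4) = 80.2 mm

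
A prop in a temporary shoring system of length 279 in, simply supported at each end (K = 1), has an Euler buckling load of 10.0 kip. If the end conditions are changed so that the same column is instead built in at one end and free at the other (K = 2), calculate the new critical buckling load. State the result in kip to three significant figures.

P_cr ∝ 1/K², so P_cr,new = P_cr,old × (K_old/K_new)² = 10.0 × (1/2)²
= 10.0 × 0.2500 = 2.50 kip

P_cr ≈ 2.50 kip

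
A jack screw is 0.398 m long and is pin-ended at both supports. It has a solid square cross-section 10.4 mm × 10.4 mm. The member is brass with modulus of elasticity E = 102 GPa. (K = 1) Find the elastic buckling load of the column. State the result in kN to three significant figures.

P_cr ≈ 6.20 kN

I = a⁴/12 = 10.4⁴/12 = 974.9 mm⁴
I = 974.9 mm⁴ = 9.749×10^-10 m⁴
Effective length L_e = K·L = 1 × 0.398 = 0.3980 m
P_cr = π²EI / L_e² = π² × 102×10⁹ × 9.749×10^-10 / 0.3980² = 6.196×10^3 N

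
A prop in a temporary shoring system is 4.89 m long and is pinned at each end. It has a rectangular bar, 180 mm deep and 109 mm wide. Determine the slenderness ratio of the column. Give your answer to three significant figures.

λ ≈ 155

Buckling occurs about the weak axis: I_min = h·b³/12 with b = 109 mm (the shorter side).
I_min = 180×109³/12 = 1.943×10^7 mm⁴
A = 1.962×10^4 mm²;  r_min = √(I/A) = √(1.943×10^7/1.962×10^4) = 31.47 mm
L_e = K·L = 1 × 4.89 m = 4.890 m = 4890.0 mm
λ = L_e / r_min = 4890.0 / 31.47 = 155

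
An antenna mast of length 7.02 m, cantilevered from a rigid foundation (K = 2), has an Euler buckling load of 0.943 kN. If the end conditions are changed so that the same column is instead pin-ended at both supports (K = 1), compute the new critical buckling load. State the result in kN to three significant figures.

P_cr ∝ 1/K², so P_cr,new = P_cr,old × (K_old/K_new)² = 0.943 × (2/1)²
= 0.943 × 4.000 = 3.77 kN

P_cr ≈ 3.77 kN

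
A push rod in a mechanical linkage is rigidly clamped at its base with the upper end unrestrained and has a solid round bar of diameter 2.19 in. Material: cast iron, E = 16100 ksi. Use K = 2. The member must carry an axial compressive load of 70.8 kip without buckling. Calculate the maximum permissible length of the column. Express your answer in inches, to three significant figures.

L_max ≈ 25.2 in

I = πd⁴/64 = π×2.19⁴/64 = 1.129 in⁴
At the buckling limit P_cr = P = 7.080×10^4 lb
From P_cr = π²EI/(K·L)²:  L = (1/K)·√(π²EI/P_cr) = (1/2)·√(π²×1.61×10^7×1.129/7.080×10^4)
L = 25.2 in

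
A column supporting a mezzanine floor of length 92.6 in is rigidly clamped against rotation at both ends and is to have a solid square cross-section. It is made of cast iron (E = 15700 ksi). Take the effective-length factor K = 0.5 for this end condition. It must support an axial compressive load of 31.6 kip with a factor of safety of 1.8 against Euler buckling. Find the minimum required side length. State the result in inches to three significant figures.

a ≈ 1.75 in

Required P_cr = n·P = 1.8 × 31.6 = 56.88 kip
L_e = K·L = 0.5 × 92.6 = 46.30 in
Required I = P_cr·L_e²/(π²E) = 5.688×10^4 × 46.30² / (π² × 1.57×10^7) = 0.7869 in⁴
Solid square: I = a⁴/12  ⇒  a = (12I)^(1/4) = (12×0.7869)^(1/4) = 1.75 in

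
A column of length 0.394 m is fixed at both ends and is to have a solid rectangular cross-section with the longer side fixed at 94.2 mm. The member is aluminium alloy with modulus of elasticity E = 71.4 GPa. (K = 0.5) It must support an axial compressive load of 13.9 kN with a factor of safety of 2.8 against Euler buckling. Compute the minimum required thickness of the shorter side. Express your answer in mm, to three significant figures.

Required P_cr = n·P = 2.8 × 13.9 = 38.92 kN
L_e = K·L = 0.5 × 0.394 = 0.1970 m
Required I = P_cr·L_e²/(π²E) = 3.892×10^4 × 0.1970² / (π² × 7.14×10^10) = 2.143×10^-9 m⁴
I_req = 2.143×10^3 mm⁴
Rectangle, weak axis: I_min = h·b³/12 with h = 94.2 mm fixed  ⇒  b = (12I/h)^(1/3) = 6.49 mm

b ≈ 6.49 mm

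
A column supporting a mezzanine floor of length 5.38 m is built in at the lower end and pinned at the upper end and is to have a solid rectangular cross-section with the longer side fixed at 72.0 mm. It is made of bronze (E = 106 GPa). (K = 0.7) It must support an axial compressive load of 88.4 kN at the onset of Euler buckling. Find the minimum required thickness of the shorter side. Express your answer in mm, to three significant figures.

L_e = K·L = 0.7 × 5.38 = 3.766 m
Required I = P_cr·L_e²/(π²E) = 8.840×10^4 × 3.766² / (π² × 1.06×10^11) = 1.198×10^-6 m⁴
I_req = 1.198×10^6 mm⁴
Rectangle, weak axis: I_min = h·b³/12 with h = 72.0 mm fixed  ⇒  b = (12I/h)^(1/3) = 58.5 mm

b ≈ 58.5 mm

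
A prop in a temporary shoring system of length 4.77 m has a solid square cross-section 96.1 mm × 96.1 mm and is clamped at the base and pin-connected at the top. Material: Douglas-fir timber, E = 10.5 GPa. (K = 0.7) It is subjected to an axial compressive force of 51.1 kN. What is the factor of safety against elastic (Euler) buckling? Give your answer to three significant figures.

I = a⁴/12 = 96.1⁴/12 = 7.107×10^6 mm⁴
I = 7.107×10^6 mm⁴ = 7.107×10^-6 m⁴
Effective length L_e = K·L = 0.7 × 4.77 = 3.339 m
P_cr = π²EI / L_e² = π² × 10.5×10⁹ × 7.107×10^-6 / 3.339² = 6.606×10^4 N
Factor of safety n = P_cr / P = 66.065 / 51.1 = 1.29

n ≈ 1.29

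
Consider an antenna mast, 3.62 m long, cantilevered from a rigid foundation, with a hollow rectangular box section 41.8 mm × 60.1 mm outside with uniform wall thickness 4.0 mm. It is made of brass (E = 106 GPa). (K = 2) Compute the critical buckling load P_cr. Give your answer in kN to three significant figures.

Inner dimensions: h_i = 60.1 − 2×4.0 = 52.10 mm, b_i = 41.8 − 2×4.0 = 33.80 mm
Weak-axis I_min = (h_o·b_o³ − h_i·b_i³)/12 with b_o = 41.8, b_i = 33.80 mm (shorter outer/inner sides).
I_min = (60.1×41.8³ − 52.10×33.80³)/12 = 1.981×10^5 mm⁴
I = 1.981×10^5 mm⁴ = 1.981×10^-7 m⁴
Effective length L_e = K·L = 2 × 3.62 = 7.240 m
P_cr = π²EI / L_e² = π² × 106×10⁹ × 1.981×10^-7 / 7.240² = 3.954×10^3 N

P_cr ≈ 3.95 kN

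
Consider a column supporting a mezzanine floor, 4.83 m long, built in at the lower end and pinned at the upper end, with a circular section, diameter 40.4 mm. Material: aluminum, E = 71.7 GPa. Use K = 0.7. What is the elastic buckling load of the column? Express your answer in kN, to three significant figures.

I = πd⁴/64 = π×40.4⁴/64 = 1.308×10^5 mm⁴
I = 1.308×10^5 mm⁴ = 1.308×10^-7 m⁴
Effective length L_e = K·L = 0.7 × 4.83 = 3.381 m
P_cr = π²EI / L_e² = π² × 71.7×10⁹ × 1.308×10^-7 / 3.381² = 8.095×10^3 N

P_cr ≈ 8.10 kN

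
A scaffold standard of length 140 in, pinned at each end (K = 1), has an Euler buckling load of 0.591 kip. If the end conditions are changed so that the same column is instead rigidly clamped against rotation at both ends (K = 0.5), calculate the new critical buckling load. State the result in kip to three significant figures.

P_cr ∝ 1/K², so P_cr,new = P_cr,old × (K_old/K_new)² = 0.591 × (1/0.5)²
= 0.591 × 4.000 = 2.36 kip

P_cr ≈ 2.36 kip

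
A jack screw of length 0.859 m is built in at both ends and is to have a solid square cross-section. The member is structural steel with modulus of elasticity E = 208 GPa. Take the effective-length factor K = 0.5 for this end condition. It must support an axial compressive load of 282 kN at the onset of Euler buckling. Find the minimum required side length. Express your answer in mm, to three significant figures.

L_e = K·L = 0.5 × 0.859 = 0.4295 m
Required I = P_cr·L_e²/(π²E) = 2.820×10^5 × 0.4295² / (π² × 2.08×10^11) = 2.534×10^-8 m⁴
I_req = 2.534×10^4 mm⁴
Solid square: I = a⁴/12  ⇒  a = (12I)^(1/4) = (12×2.534×10^4)^(1/4) = 23.5 mm

a ≈ 23.5 mm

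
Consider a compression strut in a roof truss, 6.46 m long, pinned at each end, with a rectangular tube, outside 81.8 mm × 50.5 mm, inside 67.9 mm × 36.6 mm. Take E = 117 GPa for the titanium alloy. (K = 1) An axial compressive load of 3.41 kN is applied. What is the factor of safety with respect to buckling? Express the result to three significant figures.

Weak-axis I_min = (h_o·b_o³ − h_i·b_i³)/12 with b_o = 50.5, b_i = 36.60 mm (shorter outer/inner sides).
I_min = (81.8×50.5³ − 67.90×36.60³)/12 = 6.005×10^5 mm⁴
I = 6.005×10^5 mm⁴ = 6.005×10^-7 m⁴
Effective length L_e = K·L = 1 × 6.46 = 6.460 m
P_cr = π²EI / L_e² = π² × 117×10⁹ × 6.005×10^-7 / 6.460² = 1.662×10^4 N
Factor of safety n = P_cr / P = 16.616 / 3.41 = 4.87

n ≈ 4.87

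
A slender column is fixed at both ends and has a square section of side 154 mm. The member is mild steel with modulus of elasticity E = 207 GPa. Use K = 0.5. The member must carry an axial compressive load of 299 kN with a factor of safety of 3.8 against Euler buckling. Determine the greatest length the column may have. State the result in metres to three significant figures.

I = a⁴/12 = 154⁴/12 = 4.687×10^7 mm⁴
I = 4.687×10^-5 m⁴
Required critical load P_cr = n·P = 3.8 × 299 = 1136 kN = 1.136×10^6 N
From P_cr = π²EI/(K·L)²:  L = (1/K)·√(π²EI/P_cr) = (1/0.5)·√(π²×2.07×10^11×4.687×10^-5/1.136×10^6)
L = 18.4 m

L_max ≈ 18.4 m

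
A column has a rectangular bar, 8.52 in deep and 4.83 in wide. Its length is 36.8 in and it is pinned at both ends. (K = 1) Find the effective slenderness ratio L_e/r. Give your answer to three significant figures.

λ ≈ 26.4

For a rectangle r_min = b/√12 = 4.83/√12 = 1.394 in
L_e = K·L = 1 × 36.8 = 36.80 in
λ = L_e / r_min = 36.800 / 1.394 = 26.4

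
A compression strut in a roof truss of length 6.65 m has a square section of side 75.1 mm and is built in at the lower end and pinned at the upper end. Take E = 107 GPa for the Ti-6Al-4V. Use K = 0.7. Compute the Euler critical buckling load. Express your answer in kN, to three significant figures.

I = a⁴/12 = 75.1⁴/12 = 2.651×10^6 mm⁴
I = 2.651×10^6 mm⁴ = 2.651×10^-6 m⁴
Effective length L_e = K·L = 0.7 × 6.65 = 4.655 m
P_cr = π²EI / L_e² = π² × 107×10⁹ × 2.651×10^-6 / 4.655² = 1.292×10^5 N

P_cr ≈ 129 kN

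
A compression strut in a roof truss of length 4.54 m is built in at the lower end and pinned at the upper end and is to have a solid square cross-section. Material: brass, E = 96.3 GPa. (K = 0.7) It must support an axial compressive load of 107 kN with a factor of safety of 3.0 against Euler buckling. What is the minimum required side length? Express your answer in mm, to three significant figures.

a ≈ 80.0 mm

Required P_cr = n·P = 3.0 × 107 = 321.0 kN
L_e = K·L = 0.7 × 4.54 = 3.178 m
Required I = P_cr·L_e²/(π²E) = 3.210×10^5 × 3.178² / (π² × 9.63×10^10) = 3.411×10^-6 m⁴
I_req = 3.411×10^6 mm⁴
Solid square: I = a⁴/12  ⇒  a = (12I)^(1/4) = (12×3.411×10^6)^(1/4) = 80.0 mm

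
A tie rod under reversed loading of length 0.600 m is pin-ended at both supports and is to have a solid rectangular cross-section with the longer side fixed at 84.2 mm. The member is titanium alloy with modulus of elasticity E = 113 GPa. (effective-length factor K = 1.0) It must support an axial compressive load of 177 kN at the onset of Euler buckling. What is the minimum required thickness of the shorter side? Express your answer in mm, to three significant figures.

b ≈ 20.1 mm

L_e = K·L = 1 × 0.600 = 0.6000 m
Required I = P_cr·L_e²/(π²E) = 1.770×10^5 × 0.6000² / (π² × 1.13×10^11) = 5.713×10^-8 m⁴
I_req = 5.713×10^4 mm⁴
Rectangle, weak axis: I_min = h·b³/12 with h = 84.2 mm fixed  ⇒  b = (12I/h)^(1/3) = 20.1 mm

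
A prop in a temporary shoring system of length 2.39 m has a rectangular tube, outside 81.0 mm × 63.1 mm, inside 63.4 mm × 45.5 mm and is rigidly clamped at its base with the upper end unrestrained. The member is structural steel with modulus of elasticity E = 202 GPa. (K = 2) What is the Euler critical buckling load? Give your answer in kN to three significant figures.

Weak-axis I_min = (h_o·b_o³ − h_i·b_i³)/12 with b_o = 63.1, b_i = 45.50 mm (shorter outer/inner sides).
I_min = (81.0×63.1³ − 63.40×45.50³)/12 = 1.198×10^6 mm⁴
I = 1.198×10^6 mm⁴ = 1.198×10^-6 m⁴
Effective length L_e = K·L = 2 × 2.39 = 4.780 m
P_cr = π²EI / L_e² = π² × 202×10⁹ × 1.198×10^-6 / 4.780² = 1.045×10^5 N

P_cr ≈ 105 kN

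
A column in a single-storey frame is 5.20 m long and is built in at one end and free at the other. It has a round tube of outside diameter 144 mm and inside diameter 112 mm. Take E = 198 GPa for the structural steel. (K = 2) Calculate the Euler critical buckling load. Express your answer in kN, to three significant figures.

d_o = 144 mm, d_i = 112 mm
I = π(d_o⁴ − d_i⁴)/64 = π(144⁴ − 112.0⁴)/64 = 1.338×10^7 mm⁴
I = 1.338×10^7 mm⁴ = 1.338×10^-5 m⁴
Effective length L_e = K·L = 2 × 5.20 = 10.40 m
P_cr = π²EI / L_e² = π² × 198×10⁹ × 1.338×10^-5 / 10.40² = 2.418×10^5 N

P_cr ≈ 242 kN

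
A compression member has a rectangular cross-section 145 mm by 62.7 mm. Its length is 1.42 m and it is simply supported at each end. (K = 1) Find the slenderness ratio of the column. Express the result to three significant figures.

λ ≈ 78.5

Buckling occurs about the weak axis: I_min = h·b³/12 with b = 62.7 mm (the shorter side).
I_min = 145×62.7³/12 = 2.978×10^6 mm⁴
A = 9.091×10^3 mm²;  r_min = √(I/A) = √(2.978×10^6/9.091×10^3) = 18.10 mm
L_e = K·L = 1 × 1.42 m = 1.420 m = 1420.0 mm
λ = L_e / r_min = 1420.0 / 18.10 = 78.5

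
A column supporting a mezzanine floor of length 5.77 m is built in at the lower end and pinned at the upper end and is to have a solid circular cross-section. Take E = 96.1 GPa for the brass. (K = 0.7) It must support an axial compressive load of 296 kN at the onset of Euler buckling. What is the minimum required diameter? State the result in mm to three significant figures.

d ≈ 101 mm

L_e = K·L = 0.7 × 5.77 = 4.039 m
Required I = P_cr·L_e²/(π²E) = 2.960×10^5 × 4.039² / (π² × 9.61×10^10) = 5.091×10^-6 m⁴
I_req = 5.091×10^6 mm⁴
Solid circle: I = πd⁴/64  ⇒  d = (64I/π)^(1/4) = (64×5.091×10^6/π)^(1/4) = 101 mm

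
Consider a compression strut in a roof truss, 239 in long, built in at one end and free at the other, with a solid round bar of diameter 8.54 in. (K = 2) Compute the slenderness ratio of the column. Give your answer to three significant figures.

For a solid circle r = d/4 = 8.54/4 = 2.135 in
L_e = K·L = 2 × 239 = 478.0 in
λ = L_e / r_min = 478.00 / 2.135 = 224

λ ≈ 224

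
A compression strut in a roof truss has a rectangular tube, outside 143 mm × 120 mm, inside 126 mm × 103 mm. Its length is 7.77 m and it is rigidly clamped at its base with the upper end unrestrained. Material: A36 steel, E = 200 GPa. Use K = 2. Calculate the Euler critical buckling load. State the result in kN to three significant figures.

P_cr ≈ 74.5 kN

Weak-axis I_min = (h_o·b_o³ − h_i·b_i³)/12 with b_o = 120, b_i = 103.0 mm (shorter outer/inner sides).
I_min = (143×120³ − 126.0×103.0³)/12 = 9.118×10^6 mm⁴
I = 9.118×10^6 mm⁴ = 9.118×10^-6 m⁴
Effective length L_e = K·L = 2 × 7.77 = 15.54 m
P_cr = π²EI / L_e² = π² × 200×10⁹ × 9.118×10^-6 / 15.54² = 7.453×10^4 N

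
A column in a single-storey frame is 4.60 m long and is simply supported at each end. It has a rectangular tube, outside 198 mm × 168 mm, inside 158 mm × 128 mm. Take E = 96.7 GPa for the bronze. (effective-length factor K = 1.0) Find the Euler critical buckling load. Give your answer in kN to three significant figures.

Weak-axis I_min = (h_o·b_o³ − h_i·b_i³)/12 with b_o = 168, b_i = 128.0 mm (shorter outer/inner sides).
I_min = (198×168³ − 158.0×128.0³)/12 = 5.062×10^7 mm⁴
I = 5.062×10^7 mm⁴ = 5.062×10^-5 m⁴
Effective length L_e = K·L = 1 × 4.60 = 4.600 m
P_cr = π²EI / L_e² = π² × 96.7×10⁹ × 5.062×10^-5 / 4.600² = 2.283×10^6 N

P_cr ≈ 2280 kN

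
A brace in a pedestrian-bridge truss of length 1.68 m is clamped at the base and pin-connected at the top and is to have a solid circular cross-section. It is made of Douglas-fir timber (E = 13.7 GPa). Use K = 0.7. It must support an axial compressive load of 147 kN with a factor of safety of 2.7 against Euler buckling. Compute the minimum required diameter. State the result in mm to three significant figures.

Required P_cr = n·P = 2.7 × 147 = 396.9 kN
L_e = K·L = 0.7 × 1.68 = 1.176 m
Required I = P_cr·L_e²/(π²E) = 3.969×10^5 × 1.176² / (π² × 1.37×10^10) = 4.060×10^-6 m⁴
I_req = 4.060×10^6 mm⁴
Solid circle: I = πd⁴/64  ⇒  d = (64I/π)^(1/4) = (64×4.060×10^6/π)^(1/4) = 95.4 mm

d ≈ 95.4 mm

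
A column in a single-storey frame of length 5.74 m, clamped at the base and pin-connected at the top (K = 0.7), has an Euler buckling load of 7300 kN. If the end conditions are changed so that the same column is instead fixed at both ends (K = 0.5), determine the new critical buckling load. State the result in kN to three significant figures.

P_cr ∝ 1/K², so P_cr,new = P_cr,old × (K_old/K_new)² = 7300 × (0.7/0.5)²
= 7300 × 1.960 = 14300 kN

P_cr ≈ 14300 kN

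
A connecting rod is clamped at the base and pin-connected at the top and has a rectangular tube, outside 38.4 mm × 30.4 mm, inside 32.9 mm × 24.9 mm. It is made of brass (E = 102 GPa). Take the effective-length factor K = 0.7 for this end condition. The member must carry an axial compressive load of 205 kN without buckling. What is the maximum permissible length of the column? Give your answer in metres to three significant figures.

L_max ≈ 0.691 m

Weak-axis I_min = (h_o·b_o³ − h_i·b_i³)/12 with b_o = 30.4, b_i = 24.90 mm (shorter outer/inner sides).
I_min = (38.4×30.4³ − 32.90×24.90³)/12 = 4.758×10^4 mm⁴
I = 4.758×10^-8 m⁴
At the buckling limit P_cr = P = 2.050×10^5 N
From P_cr = π²EI/(K·L)²:  L = (1/K)·√(π²EI/P_cr) = (1/0.7)·√(π²×1.02×10^11×4.758×10^-8/2.050×10^5)
L = 0.691 m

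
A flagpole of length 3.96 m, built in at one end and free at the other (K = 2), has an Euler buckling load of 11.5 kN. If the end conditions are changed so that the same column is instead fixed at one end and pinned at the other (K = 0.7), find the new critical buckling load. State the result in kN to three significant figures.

P_cr ≈ 93.9 kN

P_cr ∝ 1/K², so P_cr,new = P_cr,old × (K_old/K_new)² = 11.5 × (2/0.7)²
= 11.5 × 8.163 = 93.9 kN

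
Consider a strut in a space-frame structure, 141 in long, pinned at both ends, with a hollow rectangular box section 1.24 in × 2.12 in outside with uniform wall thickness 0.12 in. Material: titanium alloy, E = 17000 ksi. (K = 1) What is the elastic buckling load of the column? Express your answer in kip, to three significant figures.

Inner dimensions: h_i = 2.12 − 2×0.12 = 1.880 in, b_i = 1.24 − 2×0.12 = 1.000 in
Weak-axis I_min = (h_o·b_o³ − h_i·b_i³)/12 with b_o = 1.24, b_i = 1.000 in (shorter outer/inner sides).
I_min = (2.12×1.24³ − 1.880×1.000³)/12 = 0.1802 in⁴
Effective length L_e = K·L = 1 × 141 = 141.0 in
P_cr = π²EI / L_e² = π² × 17000×10³ × 0.1802 / 141.0² = 1.521×10^3 lb

P_cr ≈ 1.52 kip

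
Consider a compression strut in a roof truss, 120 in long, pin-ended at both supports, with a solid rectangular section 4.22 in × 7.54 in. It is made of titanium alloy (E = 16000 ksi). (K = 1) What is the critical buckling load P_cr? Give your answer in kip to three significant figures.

P_cr ≈ 518 kip

Buckling occurs about the weak axis: I_min = h·b³/12 with b = 4.22 in (the shorter side).
I_min = 7.54×4.22³/12 = 47.22 in⁴
Effective length L_e = K·L = 1 × 120 = 120.0 in
P_cr = π²EI / L_e² = π² × 16000×10³ × 47.22 / 120.0² = 5.178×10^5 lb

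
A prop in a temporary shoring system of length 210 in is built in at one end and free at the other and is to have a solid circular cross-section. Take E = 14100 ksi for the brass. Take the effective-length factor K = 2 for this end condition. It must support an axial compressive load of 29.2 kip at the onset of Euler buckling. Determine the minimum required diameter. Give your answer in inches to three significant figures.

L_e = K·L = 2 × 210 = 420.0 in
Required I = P_cr·L_e²/(π²E) = 2.920×10^4 × 420.0² / (π² × 1.41×10^7) = 37.01 in⁴
Solid circle: I = πd⁴/64  ⇒  d = (64I/π)^(1/4) = (64×37.01/π)^(1/4) = 5.24 in

d ≈ 5.24 in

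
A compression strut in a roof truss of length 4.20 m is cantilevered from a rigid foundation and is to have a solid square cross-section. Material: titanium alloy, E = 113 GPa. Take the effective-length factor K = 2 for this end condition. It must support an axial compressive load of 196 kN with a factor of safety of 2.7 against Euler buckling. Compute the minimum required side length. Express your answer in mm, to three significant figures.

Required P_cr = n·P = 2.7 × 196 = 529.2 kN
L_e = K·L = 2 × 4.20 = 8.400 m
Required I = P_cr·L_e²/(π²E) = 5.292×10^5 × 8.400² / (π² × 1.13×10^11) = 3.348×10^-5 m⁴
I_req = 3.348×10^7 mm⁴
Solid square: I = a⁴/12  ⇒  a = (12I)^(1/4) = (12×3.348×10^7)^(1/4) = 142 mm

a ≈ 142 mm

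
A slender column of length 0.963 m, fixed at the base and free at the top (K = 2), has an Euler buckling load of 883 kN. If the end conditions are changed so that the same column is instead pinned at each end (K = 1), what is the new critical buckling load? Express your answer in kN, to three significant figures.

P_cr ∝ 1/K², so P_cr,new = P_cr,old × (K_old/K_new)² = 883 × (2/1)²
= 883 × 4.000 = 3530 kN

P_cr ≈ 3530 kN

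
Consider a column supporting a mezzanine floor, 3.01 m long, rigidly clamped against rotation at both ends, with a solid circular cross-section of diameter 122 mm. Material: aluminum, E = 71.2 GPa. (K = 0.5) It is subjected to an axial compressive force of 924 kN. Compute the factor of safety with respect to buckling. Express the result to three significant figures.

I = πd⁴/64 = π×122⁴/64 = 1.087×10^7 mm⁴
I = 1.087×10^7 mm⁴ = 1.087×10^-5 m⁴
Effective length L_e = K·L = 0.5 × 3.01 = 1.505 m
P_cr = π²EI / L_e² = π² × 71.2×10⁹ × 1.087×10^-5 / 1.505² = 3.374×10^6 N
Factor of safety n = P_cr / P = 3373.8 / 924 = 3.65

n ≈ 3.65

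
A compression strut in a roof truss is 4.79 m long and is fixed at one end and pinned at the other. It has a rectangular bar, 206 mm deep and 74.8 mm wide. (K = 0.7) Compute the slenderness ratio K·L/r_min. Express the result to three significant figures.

λ ≈ 155

For a rectangle r_min = b/√12 = 74.8/√12 = 21.59 mm
L_e = K·L = 0.7 × 4.79 m = 3.353 m = 3353.0 mm
λ = L_e / r_min = 3353.0 / 21.59 = 155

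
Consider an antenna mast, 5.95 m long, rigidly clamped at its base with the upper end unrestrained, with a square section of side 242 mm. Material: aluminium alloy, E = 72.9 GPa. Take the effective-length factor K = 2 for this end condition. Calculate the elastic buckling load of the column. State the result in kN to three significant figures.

P_cr ≈ 1450 kN

I = a⁴/12 = 242⁴/12 = 2.858×10^8 mm⁴
I = 2.858×10^8 mm⁴ = 2.858×10^-4 m⁴
Effective length L_e = K·L = 2 × 5.95 = 11.90 m
P_cr = π²EI / L_e² = π² × 72.9×10⁹ × 2.858×10^-4 / 11.90² = 1.452×10^6 N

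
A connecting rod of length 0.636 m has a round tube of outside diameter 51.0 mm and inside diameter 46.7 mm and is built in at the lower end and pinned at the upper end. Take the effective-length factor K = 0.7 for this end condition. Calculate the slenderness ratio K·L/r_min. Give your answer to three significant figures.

d_o = 51.0 mm, d_i = 46.7 mm
I = π(d_o⁴ − d_i⁴)/64 = π(51.0⁴ − 46.70⁴)/64 = 9.861×10^4 mm⁴
A = 330.0 mm²;  r_min = √(I/A) = √(9.861×10^4/330.0) = 17.29 mm
L_e = K·L = 0.7 × 0.636 m = 0.4452 m = 445.20 mm
λ = L_e / r_min = 445.20 / 17.29 = 25.8

λ ≈ 25.8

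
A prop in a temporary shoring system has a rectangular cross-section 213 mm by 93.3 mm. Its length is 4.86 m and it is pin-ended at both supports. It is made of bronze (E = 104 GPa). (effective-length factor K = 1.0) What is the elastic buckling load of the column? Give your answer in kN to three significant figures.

Buckling occurs about the weak axis: I_min = h·b³/12 with b = 93.3 mm (the shorter side).
I_min = 213×93.3³/12 = 1.442×10^7 mm⁴
I = 1.442×10^7 mm⁴ = 1.442×10^-5 m⁴
Effective length L_e = K·L = 1 × 4.86 = 4.860 m
P_cr = π²EI / L_e² = π² × 104×10⁹ × 1.442×10^-5 / 4.860² = 6.265×10^5 N

P_cr ≈ 626 kN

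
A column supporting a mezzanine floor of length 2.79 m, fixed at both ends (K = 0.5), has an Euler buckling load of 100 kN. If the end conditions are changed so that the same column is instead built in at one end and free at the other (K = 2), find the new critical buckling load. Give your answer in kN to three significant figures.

P_cr ≈ 6.25 kN

P_cr ∝ 1/K², so P_cr,new = P_cr,old × (K_old/K_new)² = 100 × (0.5/2)²
= 100 × 0.06250 = 6.25 kN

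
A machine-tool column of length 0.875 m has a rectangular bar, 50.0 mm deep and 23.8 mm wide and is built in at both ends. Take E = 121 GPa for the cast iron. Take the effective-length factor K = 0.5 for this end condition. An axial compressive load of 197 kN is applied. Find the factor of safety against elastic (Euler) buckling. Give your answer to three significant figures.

Buckling occurs about the weak axis: I_min = h·b³/12 with b = 23.8 mm (the shorter side).
I_min = 50.0×23.8³/12 = 5.617×10^4 mm⁴
I = 5.617×10^4 mm⁴ = 5.617×10^-8 m⁴
Effective length L_e = K·L = 0.5 × 0.875 = 0.4375 m
P_cr = π²EI / L_e² = π² × 121×10⁹ × 5.617×10^-8 / 0.4375² = 3.505×10^5 N
Factor of safety n = P_cr / P = 350.47 / 197 = 1.78

n ≈ 1.78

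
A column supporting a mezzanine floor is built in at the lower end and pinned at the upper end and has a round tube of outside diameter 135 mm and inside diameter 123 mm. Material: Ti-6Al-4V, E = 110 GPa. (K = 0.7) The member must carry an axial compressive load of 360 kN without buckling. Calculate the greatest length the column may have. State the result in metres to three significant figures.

d_o = 135 mm, d_i = 123 mm
I = π(d_o⁴ − d_i⁴)/64 = π(135⁴ − 123.0⁴)/64 = 5.069×10^6 mm⁴
I = 5.069×10^-6 m⁴
At the buckling limit P_cr = P = 3.600×10^5 N
From P_cr = π²EI/(K·L)²:  L = (1/K)·√(π²EI/P_cr) = (1/0.7)·√(π²×1.10×10^11×5.069×10^-6/3.600×10^5)
L = 5.59 m

L_max ≈ 5.59 m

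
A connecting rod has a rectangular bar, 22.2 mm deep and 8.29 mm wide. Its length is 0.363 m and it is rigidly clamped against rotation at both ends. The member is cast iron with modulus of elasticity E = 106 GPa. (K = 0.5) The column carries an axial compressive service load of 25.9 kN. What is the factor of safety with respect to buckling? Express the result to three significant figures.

Buckling occurs about the weak axis: I_min = h·b³/12 with b = 8.29 mm (the shorter side).
I_min = 22.2×8.29³/12 = 1.054×10^3 mm⁴
I = 1.054×10^3 mm⁴ = 1.054×10^-9 m⁴
Effective length L_e = K·L = 0.5 × 0.363 = 0.1815 m
P_cr = π²EI / L_e² = π² × 106×10⁹ × 1.054×10^-9 / 0.1815² = 3.347×10^4 N
Factor of safety n = P_cr / P = 33.472 / 25.9 = 1.29

n ≈ 1.29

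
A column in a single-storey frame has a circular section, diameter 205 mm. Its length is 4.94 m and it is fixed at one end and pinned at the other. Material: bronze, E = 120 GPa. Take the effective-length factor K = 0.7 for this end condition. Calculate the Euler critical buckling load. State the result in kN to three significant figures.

P_cr ≈ 8590 kN

I = πd⁴/64 = π×205⁴/64 = 8.669×10^7 mm⁴
I = 8.669×10^7 mm⁴ = 8.669×10^-5 m⁴
Effective length L_e = K·L = 0.7 × 4.94 = 3.458 m
P_cr = π²EI / L_e² = π² × 120×10⁹ × 8.669×10^-5 / 3.458² = 8.587×10^6 N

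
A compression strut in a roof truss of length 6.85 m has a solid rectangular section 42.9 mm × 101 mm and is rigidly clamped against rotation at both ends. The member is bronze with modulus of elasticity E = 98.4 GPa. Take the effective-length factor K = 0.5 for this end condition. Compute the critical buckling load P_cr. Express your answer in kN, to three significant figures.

P_cr ≈ 55.0 kN

Buckling occurs about the weak axis: I_min = h·b³/12 with b = 42.9 mm (the shorter side).
I_min = 101×42.9³/12 = 6.645×10^5 mm⁴
I = 6.645×10^5 mm⁴ = 6.645×10^-7 m⁴
Effective length L_e = K·L = 0.5 × 6.85 = 3.425 m
P_cr = π²EI / L_e² = π² × 98.4×10⁹ × 6.645×10^-7 / 3.425² = 5.502×10^4 N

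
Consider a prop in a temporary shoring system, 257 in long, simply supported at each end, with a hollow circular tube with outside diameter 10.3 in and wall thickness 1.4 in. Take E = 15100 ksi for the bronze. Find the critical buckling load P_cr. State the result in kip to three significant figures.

Inner diameter d_i = 10.3 − 2×1.4 = 7.500 in
I = π(d_o⁴ − d_i⁴)/64 = π(10.3⁴ − 7.500⁴)/64 = 397.2 in⁴
Effective length L_e = K·L = 1 × 257 = 257.0 in
P_cr = π²EI / L_e² = π² × 15100×10³ × 397.2 / 257.0² = 8.962×10^5 lb

P_cr ≈ 896 kip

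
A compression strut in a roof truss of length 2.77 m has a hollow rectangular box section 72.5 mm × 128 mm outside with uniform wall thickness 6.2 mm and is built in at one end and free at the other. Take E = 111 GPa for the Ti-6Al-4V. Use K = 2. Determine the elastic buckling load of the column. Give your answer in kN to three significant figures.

Inner dimensions: h_i = 128 − 2×6.2 = 115.6 mm, b_i = 72.5 − 2×6.2 = 60.10 mm
Weak-axis I_min = (h_o·b_o³ − h_i·b_i³)/12 with b_o = 72.5, b_i = 60.10 mm (shorter outer/inner sides).
I_min = (128×72.5³ − 115.6×60.10³)/12 = 1.974×10^6 mm⁴
I = 1.974×10^6 mm⁴ = 1.974×10^-6 m⁴
Effective length L_e = K·L = 2 × 2.77 = 5.540 m
P_cr = π²EI / L_e² = π² × 111×10⁹ × 1.974×10^-6 / 5.540² = 7.045×10^4 N

P_cr ≈ 70.4 kN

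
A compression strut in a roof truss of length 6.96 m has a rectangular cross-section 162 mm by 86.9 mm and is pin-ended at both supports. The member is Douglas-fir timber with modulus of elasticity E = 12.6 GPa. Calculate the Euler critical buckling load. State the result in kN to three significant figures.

P_cr ≈ 22.7 kN

Buckling occurs about the weak axis: I_min = h·b³/12 with b = 86.9 mm (the shorter side).
I_min = 162×86.9³/12 = 8.859×10^6 mm⁴
I = 8.859×10^6 mm⁴ = 8.859×10^-6 m⁴
Effective length L_e = K·L = 1 × 6.96 = 6.960 m
P_cr = π²EI / L_e² = π² × 12.6×10⁹ × 8.859×10^-6 / 6.960² = 2.274×10^4 N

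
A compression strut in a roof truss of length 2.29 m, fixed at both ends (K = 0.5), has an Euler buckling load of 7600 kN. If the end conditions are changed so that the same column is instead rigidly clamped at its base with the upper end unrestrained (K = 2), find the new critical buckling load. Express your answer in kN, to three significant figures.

P_cr ∝ 1/K², so P_cr,new = P_cr,old × (K_old/K_new)² = 7600 × (0.5/2)²
= 7600 × 0.06250 = 475 kN

P_cr ≈ 475 kN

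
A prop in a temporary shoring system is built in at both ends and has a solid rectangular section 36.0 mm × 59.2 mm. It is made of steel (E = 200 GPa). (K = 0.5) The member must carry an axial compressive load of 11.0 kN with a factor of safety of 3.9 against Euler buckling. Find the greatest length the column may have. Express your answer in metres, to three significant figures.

L_max ≈ 6.51 m

Buckling occurs about the weak axis: I_min = h·b³/12 with b = 36.0 mm (the shorter side).
I_min = 59.2×36.0³/12 = 2.302×10^5 mm⁴
I = 2.302×10^-7 m⁴
Required critical load P_cr = n·P = 3.9 × 11.0 = 42.90 kN = 4.290×10^4 N
From P_cr = π²EI/(K·L)²:  L = (1/K)·√(π²EI/P_cr) = (1/0.5)·√(π²×2.00×10^11×2.302×10^-7/4.290×10^4)
L = 6.51 m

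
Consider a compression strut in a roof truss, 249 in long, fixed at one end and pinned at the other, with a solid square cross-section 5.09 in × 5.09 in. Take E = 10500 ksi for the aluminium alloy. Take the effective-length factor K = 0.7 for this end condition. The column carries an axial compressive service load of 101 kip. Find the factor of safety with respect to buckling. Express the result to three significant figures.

I = a⁴/12 = 5.09⁴/12 = 55.94 in⁴
Effective length L_e = K·L = 0.7 × 249 = 174.3 in
P_cr = π²EI / L_e² = π² × 10500×10³ × 55.94 / 174.3² = 1.908×10^5 lb
Factor of safety n = P_cr / P = 190.80 / 101 = 1.89

n ≈ 1.89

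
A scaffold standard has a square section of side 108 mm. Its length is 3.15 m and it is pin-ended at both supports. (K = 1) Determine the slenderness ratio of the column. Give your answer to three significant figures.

λ ≈ 101

For a square r = a/√12 = 108/√12 = 31.18 mm
L_e = K·L = 1 × 3.15 m = 3.150 m = 3150.0 mm
λ = L_e / r_min = 3150.0 / 31.18 = 101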